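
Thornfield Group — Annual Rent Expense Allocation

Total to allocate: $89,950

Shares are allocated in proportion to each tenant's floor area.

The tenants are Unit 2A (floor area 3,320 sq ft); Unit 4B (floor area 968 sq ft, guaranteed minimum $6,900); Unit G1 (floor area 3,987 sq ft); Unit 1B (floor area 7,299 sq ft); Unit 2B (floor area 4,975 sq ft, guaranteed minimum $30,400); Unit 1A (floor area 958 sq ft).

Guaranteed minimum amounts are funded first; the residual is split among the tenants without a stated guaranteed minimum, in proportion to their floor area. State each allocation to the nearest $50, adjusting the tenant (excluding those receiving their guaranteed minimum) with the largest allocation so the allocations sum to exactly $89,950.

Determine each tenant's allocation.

Guaranteed amounts: Unit 4B $6,900; Unit 2B $30,400. Remaining pool $52,650.
Remaining pool split over remaining floor area 15,564: Unit 2A 11,230.92 → $11,250; Unit G1 13,487.25 → $13,500; Unit 1B 24,691.10 → $24,700; Unit 1A 3,240.73 → $3,250.
Rounding difference −$50 applied to Unit 1B → $24,650.

Unit 2A: $11,250 | Unit 4B: $6,900 | Unit G1: $13,500 | Unit 1B: $24,650 | Unit 2B: $30,400 | Unit 1A: $3,250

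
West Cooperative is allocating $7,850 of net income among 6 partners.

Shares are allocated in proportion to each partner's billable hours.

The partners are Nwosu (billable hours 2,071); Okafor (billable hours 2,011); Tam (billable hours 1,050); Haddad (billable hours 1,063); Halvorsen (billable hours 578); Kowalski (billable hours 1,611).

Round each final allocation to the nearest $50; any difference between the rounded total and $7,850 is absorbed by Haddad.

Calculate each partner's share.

Billable hours total: 8,384.
Unrounded shares: Nwosu 2,071/8,384 × $7,850 = 1,939.09; Okafor 2,011/8,384 × $7,850 = 1,882.91; Tam 1,050/8,384 × $7,850 = 983.12; Haddad 1,063/8,384 × $7,850 = 995.29; Halvorsen 578/8,384 × $7,850 = 541.19; Kowalski 1,611/8,384 × $7,850 = 1,508.39.
Rounded to nearest $50: Nwosu $1,950; Okafor $1,900; Tam $1,000; Haddad $1,000; Halvorsen $550; Kowalski $1,500. Sum = $7,900.
Difference $7,850 − $7,900 = −$50 applied to Haddad: Haddad becomes $950.

Nwosu: $1,950; Okafor: $1,900; Tam: $1,000; Haddad: $950; Halvorsen: $550; Kowalski: $1,500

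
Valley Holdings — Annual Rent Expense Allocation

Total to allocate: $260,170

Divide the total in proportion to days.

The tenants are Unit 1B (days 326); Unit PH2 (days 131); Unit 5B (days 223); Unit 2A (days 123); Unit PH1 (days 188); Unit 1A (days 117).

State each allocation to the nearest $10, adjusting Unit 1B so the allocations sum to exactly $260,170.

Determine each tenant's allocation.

Days total: 1,108.
Proportional shares: Unit 1B 326/1,108 × $260,170 = 76,548.21; Unit PH2 131/1,108 × $260,170 = 30,760.17; Unit 5B 223/1,108 × $260,170 = 52,362.73; Unit 2A 123/1,108 × $260,170 = 28,881.69; Unit PH1 188/1,108 × $260,170 = 44,144.37; Unit 1A 117/1,108 × $260,170 = 27,472.82.
After rounding ($10): Unit 1B $76,550; Unit PH2 $30,760; Unit 5B $52,360; Unit 2A $28,880; Unit PH1 $44,140; Unit 1A $27,470. Sum = $260,160.
Difference $260,170 − $260,160 = +$10 applied to Unit 1B: Unit 1B becomes $76,560.

Unit 1B: $76,560; Unit PH2: $30,760; Unit 5B: $52,360; Unit 2A: $28,880; Unit PH1: $44,140; Unit 1A: $27,470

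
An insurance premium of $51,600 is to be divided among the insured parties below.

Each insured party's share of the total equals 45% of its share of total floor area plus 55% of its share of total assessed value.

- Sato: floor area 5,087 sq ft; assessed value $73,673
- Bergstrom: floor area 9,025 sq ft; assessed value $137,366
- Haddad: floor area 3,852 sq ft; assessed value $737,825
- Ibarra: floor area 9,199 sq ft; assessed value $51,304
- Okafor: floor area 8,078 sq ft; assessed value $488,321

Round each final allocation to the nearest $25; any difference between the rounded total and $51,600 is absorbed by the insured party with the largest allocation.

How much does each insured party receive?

Totals — floor area 35,241, assessed value 1,488,489.
Combined weights (45% floor area + 55% assessed value): Sato 0.0922; Bergstrom 0.1660; Haddad 0.3218; Ibarra 0.1364; Okafor 0.2836.
Unrounded shares: Sato 4,756.45; Bergstrom 8,565.56; Haddad 16,605.65; Ibarra 7,039.32; Okafor 14,633.01.
After rounding ($25): Sato $4,750; Bergstrom $8,575; Haddad $16,600; Ibarra $7,050; Okafor $14,625. Sum = $51,600.
Sum already equals the total — no adjustment.

Sato: $4,750; Bergstrom: $8,575; Haddad: $16,600; Ibarra: $7,050; Okafor: $14,625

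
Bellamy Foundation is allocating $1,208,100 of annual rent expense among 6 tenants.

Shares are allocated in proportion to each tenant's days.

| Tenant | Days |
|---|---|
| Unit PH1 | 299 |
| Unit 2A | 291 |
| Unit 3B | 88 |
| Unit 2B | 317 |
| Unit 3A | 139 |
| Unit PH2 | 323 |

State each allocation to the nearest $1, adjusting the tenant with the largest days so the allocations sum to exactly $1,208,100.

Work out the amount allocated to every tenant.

Combined days = 1,457.
Pro-rata amounts: Unit PH1 299/1,457 × $1,208,100 = 247,921.69; Unit 2A 291/1,457 × $1,208,100 = 241,288.33; Unit 3B 88/1,457 × $1,208,100 = 72,966.92; Unit 2B 317/1,457 × $1,208,100 = 262,846.74; Unit 3A 139/1,457 × $1,208,100 = 115,254.56; Unit PH2 323/1,457 × $1,208,100 = 267,821.76.
At nearest $1: Unit PH1 $247,922; Unit 2A $241,288; Unit 3B $72,967; Unit 2B $262,847; Unit 3A $115,255; Unit PH2 $267,822. Sum = $1,208,101.
Difference $1,208,100 − $1,208,101 = −$1 applied to largest days (Unit PH2): Unit PH2 becomes $267,821.

Unit PH1: $247,922 | Unit 2A: $241,288 | Unit 3B: $72,967 | Unit 2B: $262,847 | Unit 3A: $115,255 | Unit PH2: $267,821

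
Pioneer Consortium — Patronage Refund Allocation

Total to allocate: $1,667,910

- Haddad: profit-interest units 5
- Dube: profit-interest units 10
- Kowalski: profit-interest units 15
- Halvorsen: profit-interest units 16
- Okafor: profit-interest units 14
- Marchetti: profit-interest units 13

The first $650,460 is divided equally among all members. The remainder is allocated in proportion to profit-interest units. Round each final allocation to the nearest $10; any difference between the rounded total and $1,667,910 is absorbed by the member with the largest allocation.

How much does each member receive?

Equal tier: $650,460 ÷ 6 = $108,410 apiece.
Remainder $1,017,450 by profit-interest units (total 73): Haddad 69,688.36 → $69,690; Dube 139,376.71 → $139,380; Kowalski 209,065.07 → $209,070; Halvorsen 223,002.74 → $223,000; Okafor 195,127.40 → $195,130; Marchetti 181,189.73 → $181,190.
Rounding difference −$10 on remainder applied to Halvorsen.
Totals: Haddad $108,410 + $69,690 = $178,100; Dube $108,410 + $139,380 = $247,790; Kowalski $108,410 + $209,070 = $317,480; Halvorsen $108,410 + $222,990 = $331,400; Okafor $108,410 + $195,130 = $303,540; Marchetti $108,410 + $181,190 = $289,600.

Haddad: $178,100 | Dube: $247,790 | Kowalski: $317,480 | Halvorsen: $331,400 | Okafor: $303,540 | Marchetti: $289,600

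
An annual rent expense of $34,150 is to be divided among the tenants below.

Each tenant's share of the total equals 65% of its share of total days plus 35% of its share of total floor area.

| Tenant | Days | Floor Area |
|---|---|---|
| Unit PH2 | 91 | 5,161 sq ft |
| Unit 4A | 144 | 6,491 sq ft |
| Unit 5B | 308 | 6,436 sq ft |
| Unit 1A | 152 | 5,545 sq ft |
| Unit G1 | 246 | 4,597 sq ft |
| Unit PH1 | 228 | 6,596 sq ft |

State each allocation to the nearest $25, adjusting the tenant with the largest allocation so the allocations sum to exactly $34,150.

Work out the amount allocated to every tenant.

Totals — days 1,169, floor area 34,826.
Blended shares (65% days + 35% floor area): Unit PH2 0.1025; Unit 4A 0.1453; Unit 5B 0.2359; Unit 1A 0.1402; Unit G1 0.1830; Unit PH1 0.1931.
Pro-rata amounts: Unit PH2 3,499.24; Unit 4A 4,962.09; Unit 5B 8,057.32; Unit 1A 4,789.32; Unit G1 6,248.88; Unit PH1 6,593.16.
Rounded to nearest $25: Unit PH2 $3,500; Unit 4A $4,950; Unit 5B $8,050; Unit 1A $4,800; Unit G1 $6,250; Unit PH1 $6,600. Sum = $34,150.
No rounding difference to absorb.

Unit PH2: $3,500; Unit 4A: $4,950; Unit 5B: $8,050; Unit 1A: $4,800; Unit G1: $6,250; Unit PH1: $6,600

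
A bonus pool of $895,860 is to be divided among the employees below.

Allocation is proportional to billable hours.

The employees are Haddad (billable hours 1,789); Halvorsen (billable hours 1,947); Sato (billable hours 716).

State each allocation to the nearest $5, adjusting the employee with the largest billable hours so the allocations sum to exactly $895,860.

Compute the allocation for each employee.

Combined billable hours = 4,452.
Raw shares: Haddad 1,789/4,452 × $895,860 = 359,994.06; Halvorsen 1,947/4,452 × $895,860 = 391,787.83; Sato 716/4,452 × $895,860 = 144,078.11.
After rounding ($5): Haddad $359,995; Halvorsen $391,790; Sato $144,080. Sum = $895,865.
Difference $895,860 − $895,865 = −$5 applied to largest billable hours (Halvorsen): Halvorsen becomes $391,785.

Haddad: $359,995 | Halvorsen: $391,785 | Sato: $144,080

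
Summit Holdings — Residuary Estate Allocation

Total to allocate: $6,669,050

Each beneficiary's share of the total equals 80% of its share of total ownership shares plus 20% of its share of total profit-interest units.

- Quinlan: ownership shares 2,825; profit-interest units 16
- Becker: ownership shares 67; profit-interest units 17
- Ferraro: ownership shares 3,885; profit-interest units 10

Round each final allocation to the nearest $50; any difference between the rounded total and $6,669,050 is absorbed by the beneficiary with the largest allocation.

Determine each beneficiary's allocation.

Totals — ownership shares 6,777, profit-interest units 43.
Blended shares (80% ownership shares + 20% profit-interest units): Quinlan 0.4079; Becker 0.0870; Ferraro 0.5051.
Pro-rata amounts: Quinlan 2,720,302.13; Becker 580,066.44; Ferraro 3,368,681.42.
After rounding ($50): Quinlan $2,720,300; Becker $580,050; Ferraro $3,368,700. Sum = $6,669,050.
Rounded total matches; no reconciliation needed.

Quinlan: $2,720,300; Becker: $580,050; Ferraro: $3,368,700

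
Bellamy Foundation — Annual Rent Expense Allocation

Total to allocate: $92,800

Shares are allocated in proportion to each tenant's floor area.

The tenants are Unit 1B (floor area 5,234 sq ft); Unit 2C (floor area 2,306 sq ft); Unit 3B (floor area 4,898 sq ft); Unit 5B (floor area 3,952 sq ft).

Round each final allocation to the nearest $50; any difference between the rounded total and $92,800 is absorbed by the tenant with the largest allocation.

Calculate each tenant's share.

Unit 1B: $29,600; Unit 2C: $13,050; Unit 3B: $27,750; Unit 5B: $22,400

Floor area total: 16,390.
Unrounded shares: Unit 1B 5,234/16,390 × $92,800 = 29,634.85; Unit 2C 2,306/16,390 × $92,800 = 13,056.55; Unit 3B 4,898/16,390 × $92,800 = 27,732.42; Unit 5B 3,952/16,390 × $92,800 = 22,376.18.
After rounding ($50): Unit 1B $29,650; Unit 2C $13,050; Unit 3B $27,750; Unit 5B $22,400. Sum = $92,850.
Difference $92,800 − $92,850 = −$50 applied to largest allocation (Unit 1B): Unit 1B becomes $29,600.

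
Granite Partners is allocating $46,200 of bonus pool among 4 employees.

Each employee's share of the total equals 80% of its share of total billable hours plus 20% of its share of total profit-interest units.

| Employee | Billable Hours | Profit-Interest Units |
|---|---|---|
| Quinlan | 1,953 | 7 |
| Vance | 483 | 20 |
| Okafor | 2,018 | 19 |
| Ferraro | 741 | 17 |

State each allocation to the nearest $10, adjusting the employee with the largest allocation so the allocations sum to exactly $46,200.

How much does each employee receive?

Billable hours total 5,195; profit-interest units total 63.
Combined weights (80% billable hours + 20% profit-interest units): Quinlan 0.3230; Vance 0.1379; Okafor 0.3711; Ferraro 0.1681.
Raw shares: Quinlan 14,921.35; Vance 6,369.65; Okafor 17,143.79; Ferraro 7,765.20.
Rounded to nearest $10: Quinlan $14,920; Vance $6,370; Okafor $17,140; Ferraro $7,770. Sum = $46,200.
Sum already equals the total — no adjustment.

Quinlan: $14,920 | Vance: $6,370 | Okafor: $17,140 | Ferraro: $7,770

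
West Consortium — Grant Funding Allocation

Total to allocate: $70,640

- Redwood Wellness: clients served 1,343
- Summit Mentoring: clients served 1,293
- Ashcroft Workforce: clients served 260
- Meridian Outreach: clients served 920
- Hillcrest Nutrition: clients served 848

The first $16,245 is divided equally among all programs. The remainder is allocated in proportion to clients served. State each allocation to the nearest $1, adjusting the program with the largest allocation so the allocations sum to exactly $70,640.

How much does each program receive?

Redwood Wellness: $18,912 · Summit Mentoring: $18,329 · Ashcroft Workforce: $6,281 · Meridian Outreach: $13,979 · Hillcrest Nutrition: $13,139

$16,245 shared equally gives $3,249 per program.
Remainder $54,395 by clients served (total 4,664): Redwood Wellness 15,663.05 → $15,663; Summit Mentoring 15,079.92 → $15,080; Ashcroft Workforce 3,032.31 → $3,032; Meridian Outreach 10,729.72 → $10,730; Hillcrest Nutrition 9,890.00 → $9,890.
Totals: Redwood Wellness $3,249 + $15,663 = $18,912; Summit Mentoring $3,249 + $15,080 = $18,329; Ashcroft Workforce $3,249 + $3,032 = $6,281; Meridian Outreach $3,249 + $10,730 = $13,979; Hillcrest Nutrition $3,249 + $9,890 = $13,139.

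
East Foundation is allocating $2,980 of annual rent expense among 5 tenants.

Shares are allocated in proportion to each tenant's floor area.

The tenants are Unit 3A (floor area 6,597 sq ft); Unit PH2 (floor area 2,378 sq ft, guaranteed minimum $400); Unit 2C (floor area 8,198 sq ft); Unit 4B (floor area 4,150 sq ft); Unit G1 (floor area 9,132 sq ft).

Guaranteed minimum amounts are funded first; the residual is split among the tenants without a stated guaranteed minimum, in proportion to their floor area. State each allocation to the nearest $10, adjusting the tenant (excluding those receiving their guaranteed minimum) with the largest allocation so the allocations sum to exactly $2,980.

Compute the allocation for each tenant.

Unit 3A: $610 · Unit PH2: $400 · Unit 2C: $750 · Unit 4B: $380 · Unit G1: $840

Guaranteed amounts: Unit PH2 $400. Balance $2,580.
Balance split over remaining floor area 28,077: Unit 3A 606.20 → $610; Unit 2C 753.32 → $750; Unit 4B 381.34 → $380; Unit G1 839.14 → $840.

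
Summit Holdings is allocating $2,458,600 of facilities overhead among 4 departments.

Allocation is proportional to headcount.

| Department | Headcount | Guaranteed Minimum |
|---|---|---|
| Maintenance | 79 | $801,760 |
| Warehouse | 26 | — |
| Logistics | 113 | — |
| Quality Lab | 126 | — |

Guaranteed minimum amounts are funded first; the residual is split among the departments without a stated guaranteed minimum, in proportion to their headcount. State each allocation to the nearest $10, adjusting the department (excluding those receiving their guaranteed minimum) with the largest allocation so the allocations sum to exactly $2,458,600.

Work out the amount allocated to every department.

Minimums first: Maintenance $801,760. Remaining pool $1,656,840.
Remaining pool split over remaining headcount 265: Warehouse 162,557.89 → $162,560; Logistics 706,501.58 → $706,500; Quality Lab 787,780.53 → $787,780.

Maintenance: $801,760 | Warehouse: $162,560 | Logistics: $706,500 | Quality Lab: $787,780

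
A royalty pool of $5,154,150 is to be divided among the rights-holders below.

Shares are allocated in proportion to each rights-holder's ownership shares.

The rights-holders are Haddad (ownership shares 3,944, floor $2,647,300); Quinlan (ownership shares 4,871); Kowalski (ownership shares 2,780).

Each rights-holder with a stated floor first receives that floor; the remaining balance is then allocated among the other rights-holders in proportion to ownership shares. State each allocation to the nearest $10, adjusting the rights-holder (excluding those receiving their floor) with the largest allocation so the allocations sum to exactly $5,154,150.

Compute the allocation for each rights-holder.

Haddad: $2,647,300; Quinlan: $1,595,980; Kowalski: $910,870

Fund the minimums — Haddad $2,647,300. Balance $2,506,850.
Balance split over remaining ownership shares 7,651: Quinlan 1,595,983.05 → $1,595,980; Kowalski 910,866.95 → $910,870.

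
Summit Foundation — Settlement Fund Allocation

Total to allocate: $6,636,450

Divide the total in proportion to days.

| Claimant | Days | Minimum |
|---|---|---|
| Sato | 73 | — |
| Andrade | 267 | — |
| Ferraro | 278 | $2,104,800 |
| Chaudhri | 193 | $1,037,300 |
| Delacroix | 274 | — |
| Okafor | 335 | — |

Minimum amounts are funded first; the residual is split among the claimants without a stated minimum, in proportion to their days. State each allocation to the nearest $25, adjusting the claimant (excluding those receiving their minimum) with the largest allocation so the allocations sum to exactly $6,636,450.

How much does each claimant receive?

Sato: $268,800 | Andrade: $983,125 | Ferraro: $2,104,800 | Chaudhri: $1,037,300 | Delacroix: $1,008,900 | Okafor: $1,233,525

Guaranteed amounts: Ferraro $2,104,800; Chaudhri $1,037,300. Balance $3,494,350.
Balance split over remaining days 949: Sato 268,796.15 → $268,800; Andrade 983,131.14 → $983,125; Delacroix 1,008,906.11 → $1,008,900; Okafor 1,233,516.60 → $1,233,525.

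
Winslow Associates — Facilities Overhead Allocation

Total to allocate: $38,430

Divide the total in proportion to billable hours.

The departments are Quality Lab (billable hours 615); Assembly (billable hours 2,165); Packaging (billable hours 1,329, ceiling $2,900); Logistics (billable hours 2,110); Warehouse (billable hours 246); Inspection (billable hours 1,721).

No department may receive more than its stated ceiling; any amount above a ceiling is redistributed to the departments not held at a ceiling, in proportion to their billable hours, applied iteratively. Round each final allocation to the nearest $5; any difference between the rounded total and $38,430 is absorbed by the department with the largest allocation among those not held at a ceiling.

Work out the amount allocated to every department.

Combined billable hours = 8,186.
Pro-rata shares before constraints: Quality Lab 2,887.18; Assembly 10,163.81; Packaging 6,239.12; Logistics 9,905.61; Warehouse 1,154.87; Inspection 8,079.41.
Capped: Packaging ($2,900); balance $35,530 reallocated over remaining billable hours 6,857.
Shares after redistribution: Quality Lab 3,186.66 → $3,185; Assembly 11,218.09 → $11,220; Logistics 10,933.10 → $10,935; Warehouse 1,274.67 → $1,275; Inspection 8,917.48 → $8,915.

Quality Lab: $3,185 · Assembly: $11,220 · Packaging: $2,900 · Logistics: $10,935 · Warehouse: $1,275 · Inspection: $8,915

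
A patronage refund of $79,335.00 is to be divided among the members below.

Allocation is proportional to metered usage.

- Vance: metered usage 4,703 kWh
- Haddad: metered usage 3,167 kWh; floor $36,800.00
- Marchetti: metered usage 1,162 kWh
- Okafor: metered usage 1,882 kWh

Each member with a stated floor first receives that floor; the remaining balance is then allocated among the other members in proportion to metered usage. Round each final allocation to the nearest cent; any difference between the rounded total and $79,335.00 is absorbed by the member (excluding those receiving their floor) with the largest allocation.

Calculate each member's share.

Fund the minimums — Haddad $36,800.00. Remaining pool $42,535.00.
Remaining pool split over remaining metered usage 7,747: Vance 25,821.8801 → $25,821.88; Marchetti 6,379.9755 → $6,379.98; Okafor 10,333.1444 → $10,333.14.

Vance: $25,821.88 · Haddad: $36,800.00 · Marchetti: $6,379.98 · Okafor: $10,333.14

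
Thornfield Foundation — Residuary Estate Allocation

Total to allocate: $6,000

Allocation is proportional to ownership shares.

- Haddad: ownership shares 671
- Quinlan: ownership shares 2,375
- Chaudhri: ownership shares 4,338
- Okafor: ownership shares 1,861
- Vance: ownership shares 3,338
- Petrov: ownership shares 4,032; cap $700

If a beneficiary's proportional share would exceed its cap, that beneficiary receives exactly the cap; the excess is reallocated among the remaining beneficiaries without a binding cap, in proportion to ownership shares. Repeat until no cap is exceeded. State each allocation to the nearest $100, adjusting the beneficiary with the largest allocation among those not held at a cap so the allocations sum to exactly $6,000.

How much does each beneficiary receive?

Haddad: $300 | Quinlan: $1,000 | Chaudhri: $1,800 | Okafor: $800 | Vance: $1,400 | Petrov: $700

Total ownership shares = 16,615.
Pro-rata shares before constraints: Haddad 242.31; Quinlan 857.66; Chaudhri 1,566.54; Okafor 672.04; Vance 1,205.42; Petrov 1,456.03.
Cap binds for Petrov ($700); residual $5,300 reallocated over remaining ownership shares 12,583.
Redistributed shares: Haddad 282.63 → $300; Quinlan 1,000.36 → $1,000; Chaudhri 1,827.18 → $1,800; Okafor 783.86 → $800; Vance 1,405.98 → $1,400.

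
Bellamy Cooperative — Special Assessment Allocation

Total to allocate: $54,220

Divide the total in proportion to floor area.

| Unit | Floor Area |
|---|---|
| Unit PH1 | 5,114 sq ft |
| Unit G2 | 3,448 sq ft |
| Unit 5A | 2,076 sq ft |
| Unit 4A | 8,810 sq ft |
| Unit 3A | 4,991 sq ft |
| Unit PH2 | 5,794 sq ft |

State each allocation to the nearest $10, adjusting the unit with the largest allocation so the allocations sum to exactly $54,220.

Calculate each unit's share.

Unit PH1: $9,170; Unit G2: $6,180; Unit 5A: $3,720; Unit 4A: $15,810; Unit 3A: $8,950; Unit PH2: $10,390

Combined floor area = 30,233.
Pro-rata amounts: Unit PH1 5,114/30,233 × $54,220 = 9,171.47; Unit G2 3,448/30,233 × $54,220 = 6,183.66; Unit 5A 2,076/30,233 × $54,220 = 3,723.11; Unit 4A 8,810/30,233 × $54,220 = 15,799.89; Unit 3A 4,991/30,233 × $54,220 = 8,950.88; Unit PH2 5,794/30,233 × $54,220 = 10,390.99.
After rounding ($10): Unit PH1 $9,170; Unit G2 $6,180; Unit 5A $3,720; Unit 4A $15,800; Unit 3A $8,950; Unit PH2 $10,390. Sum = $54,210.
Difference $54,220 − $54,210 = +$10 applied to largest allocation (Unit 4A): Unit 4A becomes $15,810.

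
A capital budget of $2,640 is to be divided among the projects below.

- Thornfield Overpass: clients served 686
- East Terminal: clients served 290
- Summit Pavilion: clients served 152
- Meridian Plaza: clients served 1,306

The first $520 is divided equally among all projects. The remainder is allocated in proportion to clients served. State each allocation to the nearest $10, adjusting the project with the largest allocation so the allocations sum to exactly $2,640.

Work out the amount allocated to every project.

Thornfield Overpass: $730 · East Terminal: $380 · Summit Pavilion: $260 · Meridian Plaza: $1,270

$520 shared equally gives $130 per project.
Remainder $2,120 by clients served (total 2,434): Thornfield Overpass 597.50 → $600; East Terminal 252.59 → $250; Summit Pavilion 132.39 → $130; Meridian Plaza 1,137.52 → $1,140.
Totals: Thornfield Overpass $130 + $600 = $730; East Terminal $130 + $250 = $380; Summit Pavilion $130 + $130 = $260; Meridian Plaza $130 + $1,140 = $1,270.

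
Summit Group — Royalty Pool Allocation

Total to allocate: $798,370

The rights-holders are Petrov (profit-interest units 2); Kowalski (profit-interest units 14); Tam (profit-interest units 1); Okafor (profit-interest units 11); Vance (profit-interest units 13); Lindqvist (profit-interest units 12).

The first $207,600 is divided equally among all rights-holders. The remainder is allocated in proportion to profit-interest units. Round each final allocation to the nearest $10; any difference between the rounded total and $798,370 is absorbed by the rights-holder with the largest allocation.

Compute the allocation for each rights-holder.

$207,600 shared equally gives $34,600 per rights-holder.
Remainder $590,770 by profit-interest units (total 53): Petrov 22,293.21 → $22,290; Kowalski 156,052.45 → $156,050; Tam 11,146.60 → $11,150; Okafor 122,612.64 → $122,610; Vance 144,905.85 → $144,910; Lindqvist 133,759.25 → $133,760.
Totals: Petrov $34,600 + $22,290 = $56,890; Kowalski $34,600 + $156,050 = $190,650; Tam $34,600 + $11,150 = $45,750; Okafor $34,600 + $122,610 = $157,210; Vance $34,600 + $144,910 = $179,510; Lindqvist $34,600 + $133,760 = $168,360.

Petrov: $56,890 · Kowalski: $190,650 · Tam: $45,750 · Okafor: $157,210 · Vance: $179,510 · Lindqvist: $168,360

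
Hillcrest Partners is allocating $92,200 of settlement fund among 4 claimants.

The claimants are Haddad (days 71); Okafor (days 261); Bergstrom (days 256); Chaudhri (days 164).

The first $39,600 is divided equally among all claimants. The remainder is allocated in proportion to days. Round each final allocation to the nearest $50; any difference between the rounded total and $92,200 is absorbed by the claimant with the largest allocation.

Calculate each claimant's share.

Haddad: $14,850; Okafor: $28,200; Bergstrom: $27,800; Chaudhri: $21,350

Equal tier: $39,600 ÷ 4 = $9,900 apiece.
Remainder $52,600 by days (total 752): Haddad 4,966.22 → $4,950; Okafor 18,256.12 → $18,250; Bergstrom 17,906.38 → $17,900; Chaudhri 11,471.28 → $11,450.
Rounding difference +$50 on remainder applied to Okafor.
Totals: Haddad $9,900 + $4,950 = $14,850; Okafor $9,900 + $18,300 = $28,200; Bergstrom $9,900 + $17,900 = $27,800; Chaudhri $9,900 + $11,450 = $21,350.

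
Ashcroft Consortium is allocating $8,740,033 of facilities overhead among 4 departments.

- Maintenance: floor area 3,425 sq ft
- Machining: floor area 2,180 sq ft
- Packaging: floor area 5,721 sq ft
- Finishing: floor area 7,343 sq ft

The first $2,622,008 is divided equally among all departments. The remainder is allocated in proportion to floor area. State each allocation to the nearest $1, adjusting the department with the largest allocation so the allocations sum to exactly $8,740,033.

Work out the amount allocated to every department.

Maintenance: $1,777,910 | Machining: $1,369,911 | Packaging: $2,530,333 | Finishing: $3,061,879

First tranche $2,622,008 split equally: $655,502 each.
Remainder $6,118,025 by floor area (total 18,669): Maintenance 1,122,408.04 → $1,122,408; Machining 714,408.62 → $714,409; Packaging 1,874,831.06 → $1,874,831; Finishing 2,406,377.29 → $2,406,377.
Totals: Maintenance $655,502 + $1,122,408 = $1,777,910; Machining $655,502 + $714,409 = $1,369,911; Packaging $655,502 + $1,874,831 = $2,530,333; Finishing $655,502 + $2,406,377 = $3,061,879.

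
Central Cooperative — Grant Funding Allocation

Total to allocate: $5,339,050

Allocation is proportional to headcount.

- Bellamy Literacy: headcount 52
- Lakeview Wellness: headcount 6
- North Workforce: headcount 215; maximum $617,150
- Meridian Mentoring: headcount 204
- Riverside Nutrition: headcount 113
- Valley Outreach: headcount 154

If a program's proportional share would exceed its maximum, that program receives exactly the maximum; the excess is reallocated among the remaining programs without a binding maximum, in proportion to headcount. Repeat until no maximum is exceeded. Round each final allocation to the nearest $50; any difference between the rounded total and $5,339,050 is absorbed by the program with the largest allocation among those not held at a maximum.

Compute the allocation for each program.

Headcount total: 744.
Unconstrained shares: Bellamy Literacy 373,159.41; Lakeview Wellness 43,056.85; North Workforce 1,542,870.63; Meridian Mentoring 1,463,933.06; Riverside Nutrition 810,904.10; Valley Outreach 1,105,125.94.
Held at cap: North Workforce ($617,150); residual $4,721,900 reallocated over remaining headcount 529.
Shares after redistribution: Bellamy Literacy 464,156.52 → $464,150; Lakeview Wellness 53,556.52 → $53,550; Meridian Mentoring 1,820,921.74 → $1,820,900; Riverside Nutrition 1,008,647.83 → $1,008,650; Valley Outreach 1,374,617.39 → $1,374,600.
Rounding difference +$50 applied to Meridian Mentoring → $1,820,950.

Bellamy Literacy: $464,150; Lakeview Wellness: $53,550; North Workforce: $617,150; Meridian Mentoring: $1,820,950; Riverside Nutrition: $1,008,650; Valley Outreach: $1,374,600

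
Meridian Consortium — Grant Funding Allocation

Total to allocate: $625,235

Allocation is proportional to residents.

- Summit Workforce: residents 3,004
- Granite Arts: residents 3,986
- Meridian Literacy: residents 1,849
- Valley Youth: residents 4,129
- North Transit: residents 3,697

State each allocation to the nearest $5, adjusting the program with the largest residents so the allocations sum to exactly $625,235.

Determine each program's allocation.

Summit Workforce: $112,705; Granite Arts: $149,545; Meridian Literacy: $69,370; Valley Youth: $154,910; North Transit: $138,705

Combined residents = 3,004 + 3,986 + 1,849 + 4,129 + 3,697 = 16,665.
Unrounded shares: Summit Workforce 112,703.63; Granite Arts 149,546.16; Meridian Literacy 69,370.51; Valley Youth 154,911.21; North Transit 138,703.50.
At nearest $5: Summit Workforce $112,705; Granite Arts $149,545; Meridian Literacy $69,370; Valley Youth $154,910; North Transit $138,705. Sum = $625,235.
No rounding difference to absorb.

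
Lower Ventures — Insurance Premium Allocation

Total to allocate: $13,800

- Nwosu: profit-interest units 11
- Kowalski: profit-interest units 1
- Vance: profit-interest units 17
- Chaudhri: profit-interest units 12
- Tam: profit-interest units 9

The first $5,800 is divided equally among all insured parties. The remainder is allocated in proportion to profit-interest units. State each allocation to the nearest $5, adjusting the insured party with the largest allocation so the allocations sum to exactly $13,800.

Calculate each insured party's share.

Nwosu: $2,920; Kowalski: $1,320; Vance: $3,880; Chaudhri: $3,080; Tam: $2,600

$5,800 shared equally gives $1,160 per insured party.
Remainder $8,000 by profit-interest units (total 50): Nwosu 1,760.00 → $1,760; Kowalski 160.00 → $160; Vance 2,720.00 → $2,720; Chaudhri 1,920.00 → $1,920; Tam 1,440.00 → $1,440.
Totals: Nwosu $1,160 + $1,760 = $2,920; Kowalski $1,160 + $160 = $1,320; Vance $1,160 + $2,720 = $3,880; Chaudhri $1,160 + $1,920 = $3,080; Tam $1,160 + $1,440 = $2,600.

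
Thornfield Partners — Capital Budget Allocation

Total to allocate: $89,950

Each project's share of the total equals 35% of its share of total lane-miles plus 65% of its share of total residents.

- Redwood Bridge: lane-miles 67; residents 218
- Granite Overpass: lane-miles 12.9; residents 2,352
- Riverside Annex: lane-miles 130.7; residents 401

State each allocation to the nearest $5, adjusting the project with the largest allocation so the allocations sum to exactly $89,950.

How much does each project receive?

Redwood Bridge: $14,305; Granite Overpass: $48,215; Riverside Annex: $27,430

Totals — lane-miles 210.6, residents 2,971.
Combined weights (35% lane-miles + 65% residents): Redwood Bridge 0.1590; Granite Overpass 0.5360; Riverside Annex 0.3049.
Proportional shares: Redwood Bridge 14,305.91; Granite Overpass 48,214.37; Riverside Annex 27,429.72.
Rounded to nearest $5: Redwood Bridge $14,305; Granite Overpass $48,215; Riverside Annex $27,430. Sum = $89,950.
No rounding difference to absorb.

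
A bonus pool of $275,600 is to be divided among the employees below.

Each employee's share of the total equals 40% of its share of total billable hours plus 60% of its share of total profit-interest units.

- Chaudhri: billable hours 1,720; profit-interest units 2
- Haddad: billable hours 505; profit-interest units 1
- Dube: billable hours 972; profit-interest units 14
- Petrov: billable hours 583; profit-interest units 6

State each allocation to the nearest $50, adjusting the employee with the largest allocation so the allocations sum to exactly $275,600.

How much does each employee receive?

Totals — billable hours 3,780, profit-interest units 23.
Composite weights (40% billable hours + 60% profit-interest units): Chaudhri 0.2342; Haddad 0.0795; Dube 0.4681; Petrov 0.2182.
Proportional shares: Chaudhri 64,541.25; Haddad 21,917.40; Dube 129,001.34; Petrov 60,140.02.
After rounding ($50): Chaudhri $64,550; Haddad $21,900; Dube $129,000; Petrov $60,150. Sum = $275,600.
Sum already equals the total — no adjustment.

Chaudhri: $64,550 | Haddad: $21,900 | Dube: $129,000 | Petrov: $60,150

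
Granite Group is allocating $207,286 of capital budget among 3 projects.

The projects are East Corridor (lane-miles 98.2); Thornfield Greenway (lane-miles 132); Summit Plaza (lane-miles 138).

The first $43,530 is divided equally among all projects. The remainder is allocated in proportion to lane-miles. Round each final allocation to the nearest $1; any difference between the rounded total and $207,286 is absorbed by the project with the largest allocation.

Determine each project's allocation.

First tranche $43,530 split equally: $14,510 each.
Remainder $163,756 by lane-miles (total 368.2): East Corridor 43,674.20 → $43,674; Thornfield Greenway 58,706.66 → $58,707; Summit Plaza 61,375.14 → $61,375.
Totals: East Corridor $14,510 + $43,674 = $58,184; Thornfield Greenway $14,510 + $58,707 = $73,217; Summit Plaza $14,510 + $61,375 = $75,885.

East Corridor: $58,184 | Thornfield Greenway: $73,217 | Summit Plaza: $75,885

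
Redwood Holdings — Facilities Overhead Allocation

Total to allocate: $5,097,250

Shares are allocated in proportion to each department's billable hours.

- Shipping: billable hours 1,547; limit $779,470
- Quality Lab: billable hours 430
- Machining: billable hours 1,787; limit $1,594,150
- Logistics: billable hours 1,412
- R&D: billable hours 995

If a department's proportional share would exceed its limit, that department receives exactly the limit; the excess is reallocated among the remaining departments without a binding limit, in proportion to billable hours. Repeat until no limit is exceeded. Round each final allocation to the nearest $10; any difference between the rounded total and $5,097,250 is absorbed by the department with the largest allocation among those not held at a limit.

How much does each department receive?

Shipping: $779,470 | Quality Lab: $412,820 | Machining: $1,594,150 | Logistics: $1,355,570 | R&D: $955,240

Billable hours total: 6,171.
Unconstrained shares: Shipping 1,277,823.00; Quality Lab 355,180.28; Machining 1,476,063.16; Logistics 1,166,312.92; R&D 821,870.64.
Cap binds for Shipping ($779,470); remaining pool $4,317,780 reallocated over remaining billable hours 4,624.
Cap binds for Machining ($1,594,150); remaining pool $2,723,630 reallocated over remaining billable hours 2,837.
Redistributed shares: Quality Lab 412,816.67 → $412,820; Logistics 1,355,574.75 → $1,355,570; R&D 955,238.58 → $955,240.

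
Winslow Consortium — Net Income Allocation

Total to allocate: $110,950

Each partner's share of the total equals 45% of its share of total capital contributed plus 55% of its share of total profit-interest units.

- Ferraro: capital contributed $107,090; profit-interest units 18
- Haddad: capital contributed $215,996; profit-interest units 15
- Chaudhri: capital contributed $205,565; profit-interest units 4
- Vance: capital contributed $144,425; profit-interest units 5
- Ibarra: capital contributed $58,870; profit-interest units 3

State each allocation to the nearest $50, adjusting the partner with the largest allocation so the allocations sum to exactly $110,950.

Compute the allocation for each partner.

Ferraro: $31,700 · Haddad: $35,050 · Chaudhri: $19,450 · Vance: $16,650 · Ibarra: $8,100

Totals — capital contributed 731,946, profit-interest units 45.
Blended shares (45% capital contributed + 55% profit-interest units): Ferraro 0.2858; Haddad 0.3161; Chaudhri 0.1753; Vance 0.1499; Ibarra 0.0729.
Proportional shares: Ferraro 31,713.82; Haddad 35,074.35; Chaudhri 19,446.22; Vance 16,631.80; Ibarra 8,083.81.
After rounding ($50): Ferraro $31,700; Haddad $35,050; Chaudhri $19,450; Vance $16,650; Ibarra $8,100. Sum = $110,950.
No rounding difference to absorb.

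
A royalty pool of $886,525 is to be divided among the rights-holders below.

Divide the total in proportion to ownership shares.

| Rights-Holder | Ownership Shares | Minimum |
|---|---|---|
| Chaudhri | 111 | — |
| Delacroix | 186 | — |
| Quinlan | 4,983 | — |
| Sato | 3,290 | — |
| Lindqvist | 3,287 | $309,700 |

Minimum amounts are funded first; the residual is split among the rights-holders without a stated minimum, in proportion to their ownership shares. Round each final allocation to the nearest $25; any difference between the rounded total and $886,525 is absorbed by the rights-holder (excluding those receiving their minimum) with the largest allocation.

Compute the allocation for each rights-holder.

Guaranteed amounts: Lindqvist $309,700. Remaining pool $576,825.
Remaining pool split over remaining ownership shares 8,570: Chaudhri 7,471.13 → $7,475; Delacroix 12,519.19 → $12,525; Quinlan 335,393.11 → $335,400; Sato 221,441.57 → $221,450.
Rounding difference −$25 applied to Quinlan → $335,375.

Chaudhri: $7,475 | Delacroix: $12,525 | Quinlan: $335,375 | Sato: $221,450 | Lindqvist: $309,700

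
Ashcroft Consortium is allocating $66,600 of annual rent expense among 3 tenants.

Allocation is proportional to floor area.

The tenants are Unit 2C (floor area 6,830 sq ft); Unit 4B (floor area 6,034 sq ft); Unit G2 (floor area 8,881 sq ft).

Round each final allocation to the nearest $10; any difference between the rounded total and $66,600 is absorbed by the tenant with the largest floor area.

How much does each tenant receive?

Unit 2C: $20,920 · Unit 4B: $18,480 · Unit G2: $27,200

Sum of floor area: 6,830 + 6,034 + 8,881 = 21,745.
Pro-rata amounts: Unit 2C 20,918.74; Unit 4B 18,480.77; Unit G2 27,200.49.
Rounded to nearest $10: Unit 2C $20,920; Unit 4B $18,480; Unit G2 $27,200. Sum = $66,600.
No rounding difference to absorb.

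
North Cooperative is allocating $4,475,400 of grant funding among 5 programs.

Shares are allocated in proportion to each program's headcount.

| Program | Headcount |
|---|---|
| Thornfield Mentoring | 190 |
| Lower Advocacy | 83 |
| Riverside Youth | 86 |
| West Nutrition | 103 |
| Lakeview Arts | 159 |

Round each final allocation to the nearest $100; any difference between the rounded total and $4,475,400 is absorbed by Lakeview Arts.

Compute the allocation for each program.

Thornfield Mentoring: $1,369,300; Lower Advocacy: $598,200; Riverside Youth: $619,800; West Nutrition: $742,300; Lakeview Arts: $1,145,800

Sum of headcount: 621.
Unrounded shares: Thornfield Mentoring 190/621 × $4,475,400 = 1,369,285.02; Lower Advocacy 83/621 × $4,475,400 = 598,161.35; Riverside Youth 86/621 × $4,475,400 = 619,781.64; West Nutrition 103/621 × $4,475,400 = 742,296.62; Lakeview Arts 159/621 × $4,475,400 = 1,145,875.36.
Rounded to nearest $100: Thornfield Mentoring $1,369,300; Lower Advocacy $598,200; Riverside Youth $619,800; West Nutrition $742,300; Lakeview Arts $1,145,900. Sum = $4,475,500.
Difference $4,475,400 − $4,475,500 = −$100 applied to Lakeview Arts: Lakeview Arts becomes $1,145,800.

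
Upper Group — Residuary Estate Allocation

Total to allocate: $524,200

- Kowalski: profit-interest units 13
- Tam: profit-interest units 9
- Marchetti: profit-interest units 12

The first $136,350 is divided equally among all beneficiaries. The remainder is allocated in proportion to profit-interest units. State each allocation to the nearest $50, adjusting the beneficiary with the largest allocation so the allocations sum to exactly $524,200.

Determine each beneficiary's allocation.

Kowalski: $193,750; Tam: $148,100; Marchetti: $182,350

Equal tier: $136,350 ÷ 3 = $45,450 apiece.
Remainder $387,850 by profit-interest units (total 34): Kowalski 148,295.59 → $148,300; Tam 102,666.18 → $102,650; Marchetti 136,888.24 → $136,900.
Totals: Kowalski $45,450 + $148,300 = $193,750; Tam $45,450 + $102,650 = $148,100; Marchetti $45,450 + $136,900 = $182,350.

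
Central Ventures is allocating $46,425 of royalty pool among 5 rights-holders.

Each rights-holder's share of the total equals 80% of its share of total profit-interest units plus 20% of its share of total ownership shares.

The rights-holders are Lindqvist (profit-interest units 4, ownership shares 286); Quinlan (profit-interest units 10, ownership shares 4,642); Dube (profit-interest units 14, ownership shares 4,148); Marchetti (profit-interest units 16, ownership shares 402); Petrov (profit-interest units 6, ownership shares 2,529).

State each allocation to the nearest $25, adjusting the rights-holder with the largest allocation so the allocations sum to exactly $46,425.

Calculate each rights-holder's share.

Profit-interest units total 50; ownership shares total 12,007.
Composite weights (80% profit-interest units + 20% ownership shares): Lindqvist 0.0688; Quinlan 0.2373; Dube 0.2931; Marchetti 0.2627; Petrov 0.1381.
Proportional shares: Lindqvist 3,192.36; Quinlan 11,017.65; Dube 13,606.84; Marchetti 12,195.67; Petrov 6,412.47.
Rounded to nearest $25: Lindqvist $3,200; Quinlan $11,025; Dube $13,600; Marchetti $12,200; Petrov $6,400. Sum = $46,425.
Sum already equals the total — no adjustment.

Lindqvist: $3,200 | Quinlan: $11,025 | Dube: $13,600 | Marchetti: $12,200 | Petrov: $6,400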